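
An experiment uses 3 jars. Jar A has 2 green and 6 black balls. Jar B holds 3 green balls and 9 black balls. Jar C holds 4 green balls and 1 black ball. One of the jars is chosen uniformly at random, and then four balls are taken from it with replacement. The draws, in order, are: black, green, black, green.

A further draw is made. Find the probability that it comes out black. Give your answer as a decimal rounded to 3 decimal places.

0.603

Compute the likelihood of the observed sequence for each case: P(data | jar A) = (6/8)(2/8)(6/8)(2/8) = 0.035156; P(data | jar B) = (9/12)(3/12)(9/12)(3/12) = 0.035156; P(data | jar C) = (1/5)(4/5)(1/5)(4/5) = 0.0256.
The prior-weighted likelihoods are 1/3 · 0.035156 = 0.011719, 1/3 · 0.035156 = 0.011719, 1/3 · 0.0256 = 0.0085333; summing to 0.031971.
The posterior is then P(jar A | data) = 0.36655, P(jar B | data) = 0.36655, P(jar C | data) = 0.26691.
So P(black next | data) = Σ P(black next | H) P(H | data) = (3/4)(0.36655) + (3/4)(0.36655) + (1/5)(0.26691) = 0.6032.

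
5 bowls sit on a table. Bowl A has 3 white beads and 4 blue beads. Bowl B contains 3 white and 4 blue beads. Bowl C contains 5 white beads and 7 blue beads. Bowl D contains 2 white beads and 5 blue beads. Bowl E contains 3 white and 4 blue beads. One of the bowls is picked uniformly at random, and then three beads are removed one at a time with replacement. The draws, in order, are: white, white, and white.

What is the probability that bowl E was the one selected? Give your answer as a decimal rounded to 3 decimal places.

0.237

The likelihood of the observed sequence under each hypothesis: P(data | bowl A) = (3/7)(3/7)(3/7) = 0.078717; P(data | bowl B) = (3/7)(3/7)(3/7) = 0.078717; P(data | bowl C) = (5/12)(5/12)(5/12) = 0.072338; P(data | bowl D) = (2/7)(2/7)(2/7) = 0.023324; P(data | bowl E) = (3/7)(3/7)(3/7) = 0.078717.
The prior-weighted likelihoods are 1/5 · 0.078717 = 0.015743, 1/5 · 0.078717 = 0.015743, 1/5 · 0.072338 = 0.014468, 1/5 · 0.023324 = 0.0046647, 1/5 · 0.078717 = 0.015743; summing to 0.066363.
So P(bowl E | data) = (0.015743) / (0.066363) = 0.23723.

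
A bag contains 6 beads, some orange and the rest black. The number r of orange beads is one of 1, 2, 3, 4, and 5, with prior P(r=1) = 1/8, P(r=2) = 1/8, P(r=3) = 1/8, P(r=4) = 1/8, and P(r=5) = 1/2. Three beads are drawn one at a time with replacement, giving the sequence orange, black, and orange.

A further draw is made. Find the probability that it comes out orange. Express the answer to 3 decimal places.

The likelihood of the observed sequence under each hypothesis: P(data | r = 1) = (1/6)(5/6)(1/6) = 0.023148; P(data | r = 2) = (2/6)(4/6)(2/6) = 0.074074; P(data | r = 3) = (3/6)(3/6)(3/6) = 0.125; P(data | r = 4) = (4/6)(2/6)(4/6) = 0.14815; P(data | r = 5) = (5/6)(1/6)(5/6) = 0.11574.
Multiplying each by its prior: 1/8 · 0.023148 = 0.0028935, 1/8 · 0.074074 = 0.0092593, 1/8 · 0.125 = 0.015625, 1/8 · 0.14815 = 0.018519, 1/2 · 0.11574 = 0.05787; summing to 0.10417.
The posterior is then P(r = 1 | data) = 0.027778, P(r = 2 | data) = 0.088889, P(r = 3 | data) = 0.15, P(r = 4 | data) = 0.17778, P(r = 5 | data) = 0.55556.
The predictive probability is P(orange next | data) = (1/6)(0.027778) + (1/3)(0.088889) + (1/2)(0.15) + (2/3)(0.17778) + (5/6)(0.55556) = 0.69074.

0.691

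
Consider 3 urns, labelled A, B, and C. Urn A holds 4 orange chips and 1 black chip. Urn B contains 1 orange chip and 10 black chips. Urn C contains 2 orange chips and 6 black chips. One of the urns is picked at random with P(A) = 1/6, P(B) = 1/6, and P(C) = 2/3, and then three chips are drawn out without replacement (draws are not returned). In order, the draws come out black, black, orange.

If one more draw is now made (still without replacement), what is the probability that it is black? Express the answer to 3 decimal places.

Under each hypothesis, the probability of the observed sequence is: P(data | urn A) = (1/5)(0/4) = 0; P(data | urn B) = (10/11)(9/10)(1/9) = 1/11; P(data | urn C) = (6/8)(5/7)(2/6) = 5/28.
The prior-weighted likelihoods are 1/6 · 0 = 0, 1/6 · 1/11 = 1/66, 2/3 · 5/28 = 5/42; these sum to 31/231.
Dividing through by the total gives posterior P(urn A | data) = 0, P(urn B | data) = 7/62, P(urn C | data) = 55/62.
The predictive probability is P(black next | data) = (1)(7/62) + (4/5)(55/62) = 51/62.

0.823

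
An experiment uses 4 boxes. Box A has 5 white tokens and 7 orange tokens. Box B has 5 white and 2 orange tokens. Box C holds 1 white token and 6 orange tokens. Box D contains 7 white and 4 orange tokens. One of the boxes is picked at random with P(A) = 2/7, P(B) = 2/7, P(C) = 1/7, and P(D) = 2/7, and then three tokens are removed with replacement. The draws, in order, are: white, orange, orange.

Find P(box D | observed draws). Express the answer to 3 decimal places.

The likelihood of the observed sequence under each hypothesis: P(data | box A) = (5/12)(7/12)(7/12) = 0.14178; P(data | box B) = (5/7)(2/7)(2/7) = 0.058309; P(data | box C) = (1/7)(6/7)(6/7) = 0.10496; P(data | box D) = (7/11)(4/11)(4/11) = 0.084147.
Weighting by the prior gives 2/7 · 0.14178 = 0.040509, 2/7 · 0.058309 = 0.01666, 1/7 · 0.10496 = 0.014994, 2/7 · 0.084147 = 0.024042; with total 0.096205.
Therefore the posterior P(box D | data) = (0.024042) / (0.096205) = 0.24991.

0.250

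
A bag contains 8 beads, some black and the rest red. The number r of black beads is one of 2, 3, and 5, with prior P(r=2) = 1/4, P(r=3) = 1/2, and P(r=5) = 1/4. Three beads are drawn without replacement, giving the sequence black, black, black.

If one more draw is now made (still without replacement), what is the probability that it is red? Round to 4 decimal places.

0.6667

For each hypothesis, P(data | H) works out to: P(data | r = 2) = (2/8)(1/7)(0/6) = 0; P(data | r = 3) = (3/8)(2/7)(1/6) = 1/56; P(data | r = 5) = (5/8)(4/7)(3/6) = 5/28.
The prior-weighted likelihoods are 1/4 · 0 = 0, 1/2 · 1/56 = 1/112, 1/4 · 5/28 = 5/112; with total 3/56.
Normalising, the posterior is P(r = 2 | data) = 0, P(r = 3 | data) = 1/6, P(r = 5 | data) = 5/6.
Averaging over the posterior, P(red next | data) = (1)(1/6) + (3/5)(5/6) = 2/3.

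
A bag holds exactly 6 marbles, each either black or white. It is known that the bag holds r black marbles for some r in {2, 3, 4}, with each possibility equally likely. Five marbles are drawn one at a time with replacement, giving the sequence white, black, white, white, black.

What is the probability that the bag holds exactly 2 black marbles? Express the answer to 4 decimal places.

The likelihood of the observed sequence under each hypothesis: P(data | r = 2) = (4/6)(2/6)(4/6)(4/6)(2/6) = 0.032922; P(data | r = 3) = (3/6)(3/6)(3/6)(3/6)(3/6) = 0.03125; P(data | r = 4) = (2/6)(4/6)(2/6)(2/6)(4/6) = 0.016461.
Multiplying each by its prior: 1/3 · 0.032922 = 0.010974, 1/3 · 0.03125 = 0.010417, 1/3 · 0.016461 = 0.005487; with total 0.026878.
Therefore the posterior P(r = 2 | data) = (0.010974) / (0.026878) = 0.40829.

0.4083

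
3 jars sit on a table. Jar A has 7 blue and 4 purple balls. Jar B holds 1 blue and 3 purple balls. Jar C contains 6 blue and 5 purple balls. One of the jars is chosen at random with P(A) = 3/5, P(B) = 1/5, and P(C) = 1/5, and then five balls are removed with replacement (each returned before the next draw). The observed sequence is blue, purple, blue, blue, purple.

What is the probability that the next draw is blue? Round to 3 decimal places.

0.592

Under each hypothesis, the probability of the observed sequence is: P(data | jar A) = (7/11)(4/11)(7/11)(7/11)(4/11) = 0.034076; P(data | jar B) = (1/4)(3/4)(1/4)(1/4)(3/4) = 0.0087891; P(data | jar C) = (6/11)(5/11)(6/11)(6/11)(5/11) = 0.03353.
Weighting by the prior gives 3/5 · 0.034076 = 0.020446, 1/5 · 0.0087891 = 0.0017578, 1/5 · 0.03353 = 0.006706; summing to 0.028909.
The posterior is then P(jar A | data) = 0.70723, P(jar B | data) = 0.060804, P(jar C | data) = 0.23196.
So P(blue next | data) = Σ P(blue next | H) P(H | data) = (7/11)(0.70723) + (1/4)(0.060804) + (6/11)(0.23196) = 0.59178.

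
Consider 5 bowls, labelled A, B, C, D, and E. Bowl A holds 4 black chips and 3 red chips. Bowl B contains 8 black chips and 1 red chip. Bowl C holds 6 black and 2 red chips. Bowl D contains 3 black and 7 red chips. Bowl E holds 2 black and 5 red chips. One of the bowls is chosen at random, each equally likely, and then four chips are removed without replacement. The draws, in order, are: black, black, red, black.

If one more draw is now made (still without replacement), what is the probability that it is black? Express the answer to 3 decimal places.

For each hypothesis, P(data | H) works out to: P(data | bowl A) = (4/7)(3/6)(3/5)(2/4) = 0.085714; P(data | bowl B) = (8/9)(7/8)(1/7)(6/6) = 0.11111; P(data | bowl C) = (6/8)(5/7)(2/6)(4/5) = 0.14286; P(data | bowl D) = (3/10)(2/9)(7/8)(1/7) = 0.0083333; P(data | bowl E) = (2/7)(1/6)(5/5)(0/4) = 0.
The prior-weighted likelihoods are 1/5 · 0.085714 = 0.017143, 1/5 · 0.11111 = 0.022222, 1/5 · 0.14286 = 0.028571, 1/5 · 0.0083333 = 0.0016667, 1/5 · 0 = 0; these sum to 0.069603.
Dividing through by the total gives posterior P(bowl A | data) = 0.24629, P(bowl B | data) = 0.31927, P(bowl C | data) = 0.41049, P(bowl D | data) = 0.023945, P(bowl E | data) = 0.
So P(black next | data) = Σ P(black next | H) P(H | data) = (1/3)(0.24629) + (1)(0.31927) + (3/4)(0.41049) + (0)(0.023945) = 0.70924.

0.709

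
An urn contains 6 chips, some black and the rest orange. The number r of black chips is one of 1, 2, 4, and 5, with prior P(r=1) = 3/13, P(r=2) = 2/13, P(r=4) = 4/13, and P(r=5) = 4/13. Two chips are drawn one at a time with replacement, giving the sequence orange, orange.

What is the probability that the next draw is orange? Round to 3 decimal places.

0.707

Compute the likelihood of the observed sequence for each case: P(data | r = 1) = (5/6)(5/6) = 25/36; P(data | r = 2) = (4/6)(4/6) = 4/9; P(data | r = 4) = (2/6)(2/6) = 1/9; P(data | r = 5) = (1/6)(1/6) = 1/36.
Weighting by the prior gives 3/13 · 25/36 = 25/156, 2/13 · 4/9 = 8/117, 4/13 · 1/9 = 4/117, 4/13 · 1/36 = 1/117; these sum to 127/468.
The posterior is then P(r = 1 | data) = 75/127, P(r = 2 | data) = 32/127, P(r = 4 | data) = 16/127, P(r = 5 | data) = 4/127.
Averaging over the posterior, P(orange next | data) = (5/6)(75/127) + (2/3)(32/127) + (1/3)(16/127) + (1/6)(4/127) = 539/762.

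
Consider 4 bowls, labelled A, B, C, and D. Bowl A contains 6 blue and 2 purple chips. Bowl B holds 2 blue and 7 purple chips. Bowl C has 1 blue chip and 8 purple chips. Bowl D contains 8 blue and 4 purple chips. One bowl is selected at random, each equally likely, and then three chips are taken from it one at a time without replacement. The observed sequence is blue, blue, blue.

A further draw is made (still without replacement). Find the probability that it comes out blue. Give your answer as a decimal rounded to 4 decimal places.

0.5815

The likelihood of the observed sequence under each hypothesis: P(data | bowl A) = (6/8)(5/7)(4/6) = 0.35714; P(data | bowl B) = (2/9)(1/8)(0/7) = 0; P(data | bowl C) = (1/9)(0/8) = 0; P(data | bowl D) = (8/12)(7/11)(6/10) = 0.25455.
The prior-weighted likelihoods are 1/4 · 0.35714 = 0.089286, 1/4 · 0 = 0, 1/4 · 0 = 0, 1/4 · 0.25455 = 0.063636; these sum to 0.15292.
Normalising, the posterior is P(bowl A | data) = 0.58386, P(bowl B | data) = 0, P(bowl C | data) = 0, P(bowl D | data) = 0.41614.
Averaging over the posterior, P(blue next | data) = (3/5)(0.58386) + (5/9)(0.41614) = 0.58151.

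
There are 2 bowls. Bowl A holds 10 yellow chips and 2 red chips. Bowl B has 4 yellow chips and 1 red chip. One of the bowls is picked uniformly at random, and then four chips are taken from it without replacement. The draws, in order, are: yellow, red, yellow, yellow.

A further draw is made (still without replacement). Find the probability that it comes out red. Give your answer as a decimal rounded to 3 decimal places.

0.047

Compute the likelihood of the observed sequence for each case: P(data | bowl A) = (10/12)(2/11)(9/10)(8/9) = 4/33; P(data | bowl B) = (4/5)(1/4)(3/3)(2/2) = 1/5.
Weighting by the prior gives 1/2 · 4/33 = 2/33, 1/2 · 1/5 = 1/10; with total 53/330.
The posterior is then P(bowl A | data) = 20/53, P(bowl B | data) = 33/53.
Averaging over the posterior, P(red next | data) = (1/8)(20/53) + (0)(33/53) = 5/106.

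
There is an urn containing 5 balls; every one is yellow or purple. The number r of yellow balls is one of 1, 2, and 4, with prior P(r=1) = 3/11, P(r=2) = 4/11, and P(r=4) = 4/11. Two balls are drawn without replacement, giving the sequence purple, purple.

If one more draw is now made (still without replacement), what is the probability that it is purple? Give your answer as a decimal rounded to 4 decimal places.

Under each hypothesis, the probability of the observed sequence is: P(data | r = 1) = (4/5)(3/4) = 3/5; P(data | r = 2) = (3/5)(2/4) = 3/10; P(data | r = 4) = (1/5)(0/4) = 0.
The prior-weighted likelihoods are 3/11 · 3/5 = 9/55, 4/11 · 3/10 = 6/55, 4/11 · 0 = 0; summing to 3/11.
The posterior is then P(r = 1 | data) = 3/5, P(r = 2 | data) = 2/5, P(r = 4 | data) = 0.
Averaging over the posterior, P(purple next | data) = (2/3)(3/5) + (1/3)(2/5) = 8/15.

0.5333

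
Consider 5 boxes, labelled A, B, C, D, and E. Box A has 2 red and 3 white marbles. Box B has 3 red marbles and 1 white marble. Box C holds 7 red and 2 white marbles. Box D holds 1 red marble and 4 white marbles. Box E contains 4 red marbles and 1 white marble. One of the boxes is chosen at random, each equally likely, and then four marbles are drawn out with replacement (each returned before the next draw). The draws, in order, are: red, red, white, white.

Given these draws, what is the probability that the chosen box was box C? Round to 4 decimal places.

0.1719

Compute the likelihood of the observed sequence for each case: P(data | box A) = (2/5)(2/5)(3/5)(3/5) = 0.0576; P(data | box B) = (3/4)(3/4)(1/4)(1/4) = 0.035156; P(data | box C) = (7/9)(7/9)(2/9)(2/9) = 0.029873; P(data | box D) = (1/5)(1/5)(4/5)(4/5) = 0.0256; P(data | box E) = (4/5)(4/5)(1/5)(1/5) = 0.0256.
Multiplying each by its prior: 1/5 · 0.0576 = 0.01152, 1/5 · 0.035156 = 0.0070313, 1/5 · 0.029873 = 0.0059747, 1/5 · 0.0256 = 0.00512, 1/5 · 0.0256 = 0.00512; with total 0.034766.
So P(box C | data) = (0.0059747) / (0.034766) = 0.17185.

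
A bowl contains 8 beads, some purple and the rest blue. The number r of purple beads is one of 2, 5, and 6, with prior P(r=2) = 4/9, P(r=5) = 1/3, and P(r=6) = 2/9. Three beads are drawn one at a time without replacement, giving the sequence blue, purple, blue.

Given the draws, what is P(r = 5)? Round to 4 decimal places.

0.2542

The likelihood of the observed sequence under each hypothesis: P(data | r = 2) = (6/8)(2/7)(5/6) = 5/28; P(data | r = 5) = (3/8)(5/7)(2/6) = 5/56; P(data | r = 6) = (2/8)(6/7)(1/6) = 1/28.
Multiplying each by its prior: 4/9 · 5/28 = 5/63, 1/3 · 5/56 = 5/168, 2/9 · 1/28 = 1/126; summing to 59/504.
Therefore the posterior P(r = 5 | data) = (5/168) / (59/504) = 15/59.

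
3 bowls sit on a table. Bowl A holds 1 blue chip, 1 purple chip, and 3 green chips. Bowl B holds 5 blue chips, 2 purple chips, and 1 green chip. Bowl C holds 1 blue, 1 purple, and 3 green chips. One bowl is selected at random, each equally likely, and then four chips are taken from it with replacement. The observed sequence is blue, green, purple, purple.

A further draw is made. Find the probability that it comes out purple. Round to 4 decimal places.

For each hypothesis, P(data | H) works out to: P(data | bowl A) = (1/5)(3/5)(1/5)(1/5) = 0.0048; P(data | bowl B) = (5/8)(1/8)(2/8)(2/8) = 0.0048828; P(data | bowl C) = (1/5)(3/5)(1/5)(1/5) = 0.0048.
The prior-weighted likelihoods are 1/3 · 0.0048 = 0.0016, 1/3 · 0.0048828 = 0.0016276, 1/3 · 0.0048 = 0.0016; these sum to 0.0048276.
The posterior is then P(bowl A | data) = 0.33143, P(bowl B | data) = 0.33715, P(bowl C | data) = 0.33143.
The predictive probability is P(purple next | data) = (1/5)(0.33143) + (1/4)(0.33715) + (1/5)(0.33143) = 0.21686.

0.2169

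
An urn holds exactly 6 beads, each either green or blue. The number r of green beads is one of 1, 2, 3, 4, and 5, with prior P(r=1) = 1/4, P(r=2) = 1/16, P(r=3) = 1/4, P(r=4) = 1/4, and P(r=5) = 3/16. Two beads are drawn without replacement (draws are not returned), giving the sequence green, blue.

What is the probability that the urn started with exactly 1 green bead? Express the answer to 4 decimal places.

0.1802

For each hypothesis, P(data | H) works out to: P(data | r = 1) = (1/6)(5/5) = 1/6; P(data | r = 2) = (2/6)(4/5) = 4/15; P(data | r = 3) = (3/6)(3/5) = 3/10; P(data | r = 4) = (4/6)(2/5) = 4/15; P(data | r = 5) = (5/6)(1/5) = 1/6.
Multiplying each by its prior: 1/4 · 1/6 = 1/24, 1/16 · 4/15 = 1/60, 1/4 · 3/10 = 3/40, 1/4 · 4/15 = 1/15, 3/16 · 1/6 = 1/32; with total 37/160.
By Bayes' rule, P(r = 1 | data) = (1/24) / (37/160) = 20/111.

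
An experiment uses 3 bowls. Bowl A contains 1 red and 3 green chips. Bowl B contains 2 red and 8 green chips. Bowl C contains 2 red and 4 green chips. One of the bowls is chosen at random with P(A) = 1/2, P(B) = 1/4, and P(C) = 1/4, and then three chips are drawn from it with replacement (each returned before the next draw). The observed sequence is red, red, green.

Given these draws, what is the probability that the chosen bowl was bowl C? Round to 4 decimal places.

0.3707

Compute the likelihood of the observed sequence for each case: P(data | bowl A) = (1/4)(1/4)(3/4) = 0.046875; P(data | bowl B) = (2/10)(2/10)(8/10) = 0.032; P(data | bowl C) = (2/6)(2/6)(4/6) = 0.074074.
Weighting by the prior gives 1/2 · 0.046875 = 0.023438, 1/4 · 0.032 = 0.008, 1/4 · 0.074074 = 0.018519; these sum to 0.049956.
So P(bowl C | data) = (0.018519) / (0.049956) = 0.3707.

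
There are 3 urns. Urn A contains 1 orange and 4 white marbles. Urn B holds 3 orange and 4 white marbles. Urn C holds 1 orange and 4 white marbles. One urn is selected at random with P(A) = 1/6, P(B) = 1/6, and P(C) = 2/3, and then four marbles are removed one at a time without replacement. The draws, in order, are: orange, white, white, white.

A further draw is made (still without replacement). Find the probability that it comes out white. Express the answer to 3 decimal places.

Under each hypothesis, the probability of the observed sequence is: P(data | urn A) = (1/5)(4/4)(3/3)(2/2) = 1/5; P(data | urn B) = (3/7)(4/6)(3/5)(2/4) = 3/35; P(data | urn C) = (1/5)(4/4)(3/3)(2/2) = 1/5.
Multiplying each by its prior: 1/6 · 1/5 = 1/30, 1/6 · 3/35 = 1/70, 2/3 · 1/5 = 2/15; with total 19/105.
Dividing through by the total gives posterior P(urn A | data) = 7/38, P(urn B | data) = 3/38, P(urn C | data) = 14/19.
So P(white next | data) = Σ P(white next | H) P(H | data) = (1)(7/38) + (1/3)(3/38) + (1)(14/19) = 18/19.

0.947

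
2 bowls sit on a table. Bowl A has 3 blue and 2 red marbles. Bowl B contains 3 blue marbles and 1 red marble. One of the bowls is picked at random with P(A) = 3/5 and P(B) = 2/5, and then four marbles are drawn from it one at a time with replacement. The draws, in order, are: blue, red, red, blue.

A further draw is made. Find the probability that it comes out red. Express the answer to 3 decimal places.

0.357

Compute the likelihood of the observed sequence for each case: P(data | bowl A) = (3/5)(2/5)(2/5)(3/5) = 0.0576; P(data | bowl B) = (3/4)(1/4)(1/4)(3/4) = 0.035156.
Weighting by the prior gives 3/5 · 0.0576 = 0.03456, 2/5 · 0.035156 = 0.014063; with total 0.048622.
Normalising, the posterior is P(bowl A | data) = 0.71078, P(bowl B | data) = 0.28922.
Averaging over the posterior, P(red next | data) = (2/5)(0.71078) + (1/4)(0.28922) = 0.35662.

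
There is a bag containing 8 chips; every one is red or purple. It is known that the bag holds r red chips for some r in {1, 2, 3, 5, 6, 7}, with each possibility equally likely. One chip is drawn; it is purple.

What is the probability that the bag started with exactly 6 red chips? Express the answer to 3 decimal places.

0.083

The likelihood of this draw under each hypothesis: P(data | r = 1) = (7/8) = 7/8; P(data | r = 2) = (6/8) = 3/4; P(data | r = 3) = (5/8) = 5/8; P(data | r = 5) = (3/8) = 3/8; P(data | r = 6) = (2/8) = 1/4; P(data | r = 7) = (1/8) = 1/8.
Weighting by the prior gives 1/6 · 7/8 = 7/48, 1/6 · 3/4 = 1/8, 1/6 · 5/8 = 5/48, 1/6 · 3/8 = 1/16, 1/6 · 1/4 = 1/24, 1/6 · 1/8 = 1/48; summing to 1/2.
By Bayes' rule, P(r = 6 | data) = (1/24) / (1/2) = 1/12.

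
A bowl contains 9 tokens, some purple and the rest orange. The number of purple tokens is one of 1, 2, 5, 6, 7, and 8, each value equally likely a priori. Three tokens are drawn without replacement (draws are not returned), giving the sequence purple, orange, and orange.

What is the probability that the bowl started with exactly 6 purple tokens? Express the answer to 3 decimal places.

Under each hypothesis, the probability of the observed sequence is: P(data | r = 1) = (1/9)(8/8)(7/7) = 0.11111; P(data | r = 2) = (2/9)(7/8)(6/7) = 0.16667; P(data | r = 5) = (5/9)(4/8)(3/7) = 0.11905; P(data | r = 6) = (6/9)(3/8)(2/7) = 0.071429; P(data | r = 7) = (7/9)(2/8)(1/7) = 0.027778; P(data | r = 8) = (8/9)(1/8)(0/7) = 0.
The prior-weighted likelihoods are 1/6 · 0.11111 = 0.018519, 1/6 · 0.16667 = 0.027778, 1/6 · 0.11905 = 0.019841, 1/6 · 0.071429 = 0.011905, 1/6 · 0.027778 = 0.0046296, 1/6 · 0 = 0; these sum to 0.082672.
So P(r = 6 | data) = (0.011905) / (0.082672) = 0.144.

0.144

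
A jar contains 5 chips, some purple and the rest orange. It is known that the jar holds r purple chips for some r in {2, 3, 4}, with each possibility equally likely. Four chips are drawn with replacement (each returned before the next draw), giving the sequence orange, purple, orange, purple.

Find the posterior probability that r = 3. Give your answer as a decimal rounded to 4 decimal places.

Compute the likelihood of the observed sequence for each case: P(data | r = 2) = (3/5)(2/5)(3/5)(2/5) = 0.0576; P(data | r = 3) = (2/5)(3/5)(2/5)(3/5) = 0.0576; P(data | r = 4) = (1/5)(4/5)(1/5)(4/5) = 0.0256.
Multiplying each by its prior: 1/3 · 0.0576 = 0.0192, 1/3 · 0.0576 = 0.0192, 1/3 · 0.0256 = 0.0085333; with total 0.046933.
Therefore the posterior P(r = 3 | data) = (0.0192) / (0.046933) = 0.40909.

0.4091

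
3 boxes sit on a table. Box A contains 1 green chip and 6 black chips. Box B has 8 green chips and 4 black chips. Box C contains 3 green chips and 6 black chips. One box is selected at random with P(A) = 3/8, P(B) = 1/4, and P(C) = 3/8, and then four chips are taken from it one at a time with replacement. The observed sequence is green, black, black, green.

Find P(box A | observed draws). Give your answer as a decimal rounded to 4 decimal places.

0.1541

For each hypothesis, P(data | H) works out to: P(data | box A) = (1/7)(6/7)(6/7)(1/7) = 0.014994; P(data | box B) = (8/12)(4/12)(4/12)(8/12) = 0.049383; P(data | box C) = (3/9)(6/9)(6/9)(3/9) = 0.049383.
Multiplying each by its prior: 3/8 · 0.014994 = 0.0056227, 1/4 · 0.049383 = 0.012346, 3/8 · 0.049383 = 0.018519; with total 0.036487.
Therefore the posterior P(box A | data) = (0.0056227) / (0.036487) = 0.1541.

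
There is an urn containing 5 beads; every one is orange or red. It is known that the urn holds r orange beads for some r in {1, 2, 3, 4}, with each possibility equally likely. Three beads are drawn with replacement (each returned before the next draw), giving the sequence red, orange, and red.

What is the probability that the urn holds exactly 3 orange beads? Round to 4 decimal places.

Compute the likelihood of the observed sequence for each case: P(data | r = 1) = (4/5)(1/5)(4/5) = 16/125; P(data | r = 2) = (3/5)(2/5)(3/5) = 18/125; P(data | r = 3) = (2/5)(3/5)(2/5) = 12/125; P(data | r = 4) = (1/5)(4/5)(1/5) = 4/125.
The prior-weighted likelihoods are 1/4 · 16/125 = 4/125, 1/4 · 18/125 = 9/250, 1/4 · 12/125 = 3/125, 1/4 · 4/125 = 1/125; these sum to 1/10.
Therefore the posterior P(r = 3 | data) = (3/125) / (1/10) = 6/25.

0.2400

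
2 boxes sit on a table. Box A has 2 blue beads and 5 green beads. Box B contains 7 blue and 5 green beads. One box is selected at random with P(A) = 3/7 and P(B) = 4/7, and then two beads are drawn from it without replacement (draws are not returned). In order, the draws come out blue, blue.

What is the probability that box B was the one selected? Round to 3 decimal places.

The likelihood of the observed sequence under each hypothesis: P(data | box A) = (2/7)(1/6) = 1/21; P(data | box B) = (7/12)(6/11) = 7/22.
Multiplying each by its prior: 3/7 · 1/21 = 1/49, 4/7 · 7/22 = 2/11; these sum to 109/539.
By Bayes' rule, P(box B | data) = (2/11) / (109/539) = 98/109.

0.899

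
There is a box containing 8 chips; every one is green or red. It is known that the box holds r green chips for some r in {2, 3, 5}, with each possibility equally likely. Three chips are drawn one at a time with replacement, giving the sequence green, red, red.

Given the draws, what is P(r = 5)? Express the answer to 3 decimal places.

Compute the likelihood of the observed sequence for each case: P(data | r = 2) = (2/8)(6/8)(6/8) = 9/64; P(data | r = 3) = (3/8)(5/8)(5/8) = 75/512; P(data | r = 5) = (5/8)(3/8)(3/8) = 45/512.
Multiplying each by its prior: 1/3 · 9/64 = 3/64, 1/3 · 75/512 = 25/512, 1/3 · 45/512 = 15/512; summing to 1/8.
By Bayes' rule, P(r = 5 | data) = (15/512) / (1/8) = 15/64.

0.234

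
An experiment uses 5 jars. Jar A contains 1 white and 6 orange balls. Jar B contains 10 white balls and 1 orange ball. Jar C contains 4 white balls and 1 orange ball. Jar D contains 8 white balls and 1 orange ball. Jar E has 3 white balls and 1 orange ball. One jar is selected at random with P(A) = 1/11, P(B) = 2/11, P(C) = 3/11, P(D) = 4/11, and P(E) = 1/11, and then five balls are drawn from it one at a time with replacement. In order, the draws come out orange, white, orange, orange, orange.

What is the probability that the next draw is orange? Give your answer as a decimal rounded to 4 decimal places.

0.8004

Under each hypothesis, the probability of the observed sequence is: P(data | jar A) = (6/7)(1/7)(6/7)(6/7)(6/7) = 0.077111; P(data | jar B) = (1/11)(10/11)(1/11)(1/11)(1/11) = 6.2092e-05; P(data | jar C) = (1/5)(4/5)(1/5)(1/5)(1/5) = 0.00128; P(data | jar D) = (1/9)(8/9)(1/9)(1/9)(1/9) = 0.00013548; P(data | jar E) = (1/4)(3/4)(1/4)(1/4)(1/4) = 0.0029297.
Weighting by the prior gives 1/11 · 0.077111 = 0.0070101, 2/11 · 6.2092e-05 = 1.1289e-05, 3/11 · 0.00128 = 0.00034909, 4/11 · 0.00013548 = 4.9266e-05, 1/11 · 0.0029297 = 0.00026634; with total 0.007686.
Dividing through by the total gives posterior P(jar A | data) = 0.91205, P(jar B | data) = 0.0014688, P(jar C | data) = 0.045419, P(jar D | data) = 0.0064098, P(jar E | data) = 0.034652.
The predictive probability is P(orange next | data) = (6/7)(0.91205) + (1/11)(0.0014688) + (1/5)(0.045419) + (1/9)(0.0064098) + (1/4)(0.034652) = 0.80035.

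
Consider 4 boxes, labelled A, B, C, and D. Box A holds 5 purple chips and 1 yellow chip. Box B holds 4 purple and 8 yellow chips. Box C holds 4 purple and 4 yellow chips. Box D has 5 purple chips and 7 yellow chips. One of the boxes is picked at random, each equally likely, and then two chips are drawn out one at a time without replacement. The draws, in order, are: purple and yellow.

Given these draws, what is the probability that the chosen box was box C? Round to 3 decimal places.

Compute the likelihood of the observed sequence for each case: P(data | box A) = (5/6)(1/5) = 0.16667; P(data | box B) = (4/12)(8/11) = 0.24242; P(data | box C) = (4/8)(4/7) = 0.28571; P(data | box D) = (5/12)(7/11) = 0.26515.
Weighting by the prior gives 1/4 · 0.16667 = 0.041667, 1/4 · 0.24242 = 0.060606, 1/4 · 0.28571 = 0.071429, 1/4 · 0.26515 = 0.066288; these sum to 0.23999.
Therefore the posterior P(box C | data) = (0.071429) / (0.23999) = 0.29763.

0.298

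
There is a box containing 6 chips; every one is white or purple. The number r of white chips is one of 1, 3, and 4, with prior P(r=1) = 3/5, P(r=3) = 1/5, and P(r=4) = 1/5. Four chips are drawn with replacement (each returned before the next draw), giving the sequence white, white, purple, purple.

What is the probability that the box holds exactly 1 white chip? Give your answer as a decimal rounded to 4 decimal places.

0.3409

Compute the likelihood of the observed sequence for each case: P(data | r = 1) = (1/6)(1/6)(5/6)(5/6) = 0.01929; P(data | r = 3) = (3/6)(3/6)(3/6)(3/6) = 0.0625; P(data | r = 4) = (4/6)(4/6)(2/6)(2/6) = 0.049383.
Weighting by the prior gives 3/5 · 0.01929 = 0.011574, 1/5 · 0.0625 = 0.0125, 1/5 · 0.049383 = 0.0098765; these sum to 0.033951.
Hence P(r = 1 | data) = (0.011574) / (0.033951) = 0.34091.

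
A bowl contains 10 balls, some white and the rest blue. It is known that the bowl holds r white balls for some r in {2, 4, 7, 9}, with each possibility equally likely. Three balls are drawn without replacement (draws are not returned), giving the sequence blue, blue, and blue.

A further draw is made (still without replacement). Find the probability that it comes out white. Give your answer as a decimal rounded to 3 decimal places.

Under each hypothesis, the probability of the observed sequence is: P(data | r = 2) = (8/10)(7/9)(6/8) = 7/15; P(data | r = 4) = (6/10)(5/9)(4/8) = 1/6; P(data | r = 7) = (3/10)(2/9)(1/8) = 1/120; P(data | r = 9) = (1/10)(0/9) = 0.
Multiplying each by its prior: 1/4 · 7/15 = 7/60, 1/4 · 1/6 = 1/24, 1/4 · 1/120 = 1/480, 1/4 · 0 = 0; summing to 77/480.
Normalising, the posterior is P(r = 2 | data) = 8/11, P(r = 4 | data) = 20/77, P(r = 7 | data) = 1/77, P(r = 9 | data) = 0.
Averaging over the posterior, P(white next | data) = (2/7)(8/11) + (4/7)(20/77) + (1)(1/77) = 199/539.

0.369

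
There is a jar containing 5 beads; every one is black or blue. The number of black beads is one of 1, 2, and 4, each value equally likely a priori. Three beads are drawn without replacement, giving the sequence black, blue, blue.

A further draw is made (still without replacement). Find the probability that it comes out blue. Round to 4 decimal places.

Under each hypothesis, the probability of the observed sequence is: P(data | r = 1) = (1/5)(4/4)(3/3) = 1/5; P(data | r = 2) = (2/5)(3/4)(2/3) = 1/5; P(data | r = 4) = (4/5)(1/4)(0/3) = 0.
Multiplying each by its prior: 1/3 · 1/5 = 1/15, 1/3 · 1/5 = 1/15, 1/3 · 0 = 0; summing to 2/15.
The posterior is then P(r = 1 | data) = 1/2, P(r = 2 | data) = 1/2, P(r = 4 | data) = 0.
The predictive probability is P(blue next | data) = (1)(1/2) + (1/2)(1/2) = 3/4.

0.7500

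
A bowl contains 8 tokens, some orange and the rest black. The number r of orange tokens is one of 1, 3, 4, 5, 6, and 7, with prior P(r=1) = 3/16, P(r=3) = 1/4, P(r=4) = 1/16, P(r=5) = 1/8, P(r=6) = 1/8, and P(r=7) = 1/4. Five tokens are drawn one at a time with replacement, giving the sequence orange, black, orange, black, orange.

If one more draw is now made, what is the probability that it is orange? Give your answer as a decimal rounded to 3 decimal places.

0.591

Under each hypothesis, the probability of the observed sequence is: P(data | r = 1) = (1/8)(7/8)(1/8)(7/8)(1/8) = 0.0014954; P(data | r = 3) = (3/8)(5/8)(3/8)(5/8)(3/8) = 0.020599; P(data | r = 4) = (4/8)(4/8)(4/8)(4/8)(4/8) = 0.03125; P(data | r = 5) = (5/8)(3/8)(5/8)(3/8)(5/8) = 0.034332; P(data | r = 6) = (6/8)(2/8)(6/8)(2/8)(6/8) = 0.026367; P(data | r = 7) = (7/8)(1/8)(7/8)(1/8)(7/8) = 0.010468.
Weighting by the prior gives 3/16 · 0.0014954 = 0.00028038, 1/4 · 0.020599 = 0.0051498, 1/16 · 0.03125 = 0.0019531, 1/8 · 0.034332 = 0.0042915, 1/8 · 0.026367 = 0.0032959, 1/4 · 0.010468 = 0.0026169; with total 0.017588.
The posterior is then P(r = 1 | data) = 0.015942, P(r = 3 | data) = 0.29281, P(r = 4 | data) = 0.11105, P(r = 5 | data) = 0.24401, P(r = 6 | data) = 0.1874, P(r = 7 | data) = 0.14879.
So P(orange next | data) = Σ P(orange next | H) P(H | data) = (1/8)(0.015942) + (3/8)(0.29281) + (1/2)(0.11105) + (5/8)(0.24401) + (3/4)(0.1874) + (7/8)(0.14879) = 0.59057.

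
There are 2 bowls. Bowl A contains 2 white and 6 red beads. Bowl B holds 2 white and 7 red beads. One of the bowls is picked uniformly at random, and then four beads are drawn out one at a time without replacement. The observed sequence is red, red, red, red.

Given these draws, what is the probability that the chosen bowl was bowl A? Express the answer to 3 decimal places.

For each hypothesis, P(data | H) works out to: P(data | bowl A) = (6/8)(5/7)(4/6)(3/5) = 3/14; P(data | bowl B) = (7/9)(6/8)(5/7)(4/6) = 5/18.
The prior-weighted likelihoods are 1/2 · 3/14 = 3/28, 1/2 · 5/18 = 5/36; summing to 31/126.
Hence P(bowl A | data) = (3/28) / (31/126) = 27/62.

0.435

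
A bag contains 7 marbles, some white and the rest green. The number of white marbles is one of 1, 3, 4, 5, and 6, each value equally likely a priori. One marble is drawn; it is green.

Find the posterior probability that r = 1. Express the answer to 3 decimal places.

0.375

Under each hypothesis, the probability of this draw is: P(data | r = 1) = (6/7) = 6/7; P(data | r = 3) = (4/7) = 4/7; P(data | r = 4) = (3/7) = 3/7; P(data | r = 5) = (2/7) = 2/7; P(data | r = 6) = (1/7) = 1/7.
The prior-weighted likelihoods are 1/5 · 6/7 = 6/35, 1/5 · 4/7 = 4/35, 1/5 · 3/7 = 3/35, 1/5 · 2/7 = 2/35, 1/5 · 1/7 = 1/35; with total 16/35.
By Bayes' rule, P(r = 1 | data) = (6/35) / (16/35) = 3/8.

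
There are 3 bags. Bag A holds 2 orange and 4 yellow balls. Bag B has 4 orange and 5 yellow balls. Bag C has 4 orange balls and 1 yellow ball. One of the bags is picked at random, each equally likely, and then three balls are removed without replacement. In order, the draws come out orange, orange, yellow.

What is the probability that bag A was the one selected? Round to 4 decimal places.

For each hypothesis, P(data | H) works out to: P(data | bag A) = (2/6)(1/5)(4/4) = 1/15; P(data | bag B) = (4/9)(3/8)(5/7) = 5/42; P(data | bag C) = (4/5)(3/4)(1/3) = 1/5.
Multiplying each by its prior: 1/3 · 1/15 = 1/45, 1/3 · 5/42 = 5/126, 1/3 · 1/5 = 1/15; with total 9/70.
Therefore the posterior P(bag A | data) = (1/45) / (9/70) = 14/81.

0.1728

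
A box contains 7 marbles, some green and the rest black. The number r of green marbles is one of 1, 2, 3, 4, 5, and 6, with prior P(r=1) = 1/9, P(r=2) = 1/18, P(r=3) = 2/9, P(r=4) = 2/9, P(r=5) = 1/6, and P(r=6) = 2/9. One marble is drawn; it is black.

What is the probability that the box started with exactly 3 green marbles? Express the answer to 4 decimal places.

Under each hypothesis, the probability of this draw is: P(data | r = 1) = (6/7) = 6/7; P(data | r = 2) = (5/7) = 5/7; P(data | r = 3) = (4/7) = 4/7; P(data | r = 4) = (3/7) = 3/7; P(data | r = 5) = (2/7) = 2/7; P(data | r = 6) = (1/7) = 1/7.
The prior-weighted likelihoods are 1/9 · 6/7 = 2/21, 1/18 · 5/7 = 5/126, 2/9 · 4/7 = 8/63, 2/9 · 3/7 = 2/21, 1/6 · 2/7 = 1/21, 2/9 · 1/7 = 2/63; with total 55/126.
Hence P(r = 3 | data) = (8/63) / (55/126) = 16/55.

0.2909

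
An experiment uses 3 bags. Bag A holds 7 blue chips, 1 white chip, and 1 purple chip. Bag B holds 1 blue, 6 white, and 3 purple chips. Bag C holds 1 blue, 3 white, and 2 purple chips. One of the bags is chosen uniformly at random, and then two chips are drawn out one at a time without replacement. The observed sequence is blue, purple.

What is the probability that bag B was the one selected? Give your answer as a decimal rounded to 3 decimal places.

0.169

Under each hypothesis, the probability of the observed sequence is: P(data | bag A) = (7/9)(1/8) = 0.097222; P(data | bag B) = (1/10)(3/9) = 0.033333; P(data | bag C) = (1/6)(2/5) = 0.066667.
The prior-weighted likelihoods are 1/3 · 0.097222 = 0.032407, 1/3 · 0.033333 = 0.011111, 1/3 · 0.066667 = 0.022222; summing to 0.065741.
Hence P(bag B | data) = (0.011111) / (0.065741) = 0.16901.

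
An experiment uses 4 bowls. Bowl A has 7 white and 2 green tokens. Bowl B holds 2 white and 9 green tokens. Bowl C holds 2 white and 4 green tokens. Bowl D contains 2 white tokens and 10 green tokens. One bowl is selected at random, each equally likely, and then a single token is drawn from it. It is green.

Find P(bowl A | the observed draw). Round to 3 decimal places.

0.087

For each hypothesis, P(data | H) works out to: P(data | bowl A) = (2/9) = 2/9; P(data | bowl B) = (9/11) = 9/11; P(data | bowl C) = (4/6) = 2/3; P(data | bowl D) = (10/12) = 5/6.
The prior-weighted likelihoods are 1/4 · 2/9 = 1/18, 1/4 · 9/11 = 9/44, 1/4 · 2/3 = 1/6, 1/4 · 5/6 = 5/24; these sum to 503/792.
By Bayes' rule, P(bowl A | data) = (1/18) / (503/792) = 44/503.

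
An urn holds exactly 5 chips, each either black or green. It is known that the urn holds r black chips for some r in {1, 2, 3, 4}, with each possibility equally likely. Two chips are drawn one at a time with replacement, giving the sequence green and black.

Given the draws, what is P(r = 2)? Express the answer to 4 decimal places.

0.3000

Compute the likelihood of the observed sequence for each case: P(data | r = 1) = (4/5)(1/5) = 4/25; P(data | r = 2) = (3/5)(2/5) = 6/25; P(data | r = 3) = (2/5)(3/5) = 6/25; P(data | r = 4) = (1/5)(4/5) = 4/25.
The prior-weighted likelihoods are 1/4 · 4/25 = 1/25, 1/4 · 6/25 = 3/50, 1/4 · 6/25 = 3/50, 1/4 · 4/25 = 1/25; these sum to 1/5.
So P(r = 2 | data) = (3/50) / (1/5) = 3/10.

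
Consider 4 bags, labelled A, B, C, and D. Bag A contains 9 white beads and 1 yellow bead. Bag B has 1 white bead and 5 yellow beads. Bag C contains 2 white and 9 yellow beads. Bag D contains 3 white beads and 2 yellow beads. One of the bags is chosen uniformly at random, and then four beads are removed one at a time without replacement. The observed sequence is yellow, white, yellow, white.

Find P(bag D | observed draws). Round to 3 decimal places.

0.846

For each hypothesis, P(data | H) works out to: P(data | bag A) = (1/10)(9/9)(0/8) = 0; P(data | bag B) = (5/6)(1/5)(4/4)(0/3) = 0; P(data | bag C) = (9/11)(2/10)(8/9)(1/8) = 1/55; P(data | bag D) = (2/5)(3/4)(1/3)(2/2) = 1/10.
Multiplying each by its prior: 1/4 · 0 = 0, 1/4 · 0 = 0, 1/4 · 1/55 = 1/220, 1/4 · 1/10 = 1/40; summing to 13/440.
Therefore the posterior P(bag D | data) = (1/40) / (13/440) = 11/13.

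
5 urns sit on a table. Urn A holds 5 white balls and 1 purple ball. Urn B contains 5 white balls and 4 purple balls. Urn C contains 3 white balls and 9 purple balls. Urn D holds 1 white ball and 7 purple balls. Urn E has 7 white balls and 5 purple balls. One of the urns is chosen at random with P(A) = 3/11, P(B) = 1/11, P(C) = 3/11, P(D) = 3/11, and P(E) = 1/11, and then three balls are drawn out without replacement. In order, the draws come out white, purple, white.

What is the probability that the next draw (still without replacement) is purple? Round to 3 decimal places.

Under each hypothesis, the probability of the observed sequence is: P(data | urn A) = (5/6)(1/5)(4/4) = 0.16667; P(data | urn B) = (5/9)(4/8)(4/7) = 0.15873; P(data | urn C) = (3/12)(9/11)(2/10) = 0.040909; P(data | urn D) = (1/8)(7/7)(0/6) = 0; P(data | urn E) = (7/12)(5/11)(6/10) = 0.15909.
Multiplying each by its prior: 3/11 · 0.16667 = 0.045455, 1/11 · 0.15873 = 0.01443, 3/11 · 0.040909 = 0.011157, 3/11 · 0 = 0, 1/11 · 0.15909 = 0.014463; these sum to 0.085504.
The posterior is then P(urn A | data) = 0.5316, P(urn B | data) = 0.16876, P(urn C | data) = 0.13048, P(urn D | data) = 0, P(urn E | data) = 0.16915.
The predictive probability is P(purple next | data) = (0)(0.5316) + (1/2)(0.16876) + (8/9)(0.13048) + (4/9)(0.16915) = 0.27554.

0.276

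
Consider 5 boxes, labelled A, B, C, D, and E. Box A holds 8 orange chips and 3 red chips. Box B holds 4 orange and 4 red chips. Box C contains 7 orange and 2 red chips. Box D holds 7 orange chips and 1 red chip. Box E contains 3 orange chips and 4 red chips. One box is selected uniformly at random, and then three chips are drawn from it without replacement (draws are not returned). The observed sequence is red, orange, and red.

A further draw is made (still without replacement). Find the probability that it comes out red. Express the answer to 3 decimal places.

0.381

Under each hypothesis, the probability of the observed sequence is: P(data | box A) = (3/11)(8/10)(2/9) = 0.048485; P(data | box B) = (4/8)(4/7)(3/6) = 0.14286; P(data | box C) = (2/9)(7/8)(1/7) = 0.027778; P(data | box D) = (1/8)(7/7)(0/6) = 0; P(data | box E) = (4/7)(3/6)(3/5) = 0.17143.
Multiplying each by its prior: 1/5 · 0.048485 = 0.009697, 1/5 · 0.14286 = 0.028571, 1/5 · 0.027778 = 0.0055556, 1/5 · 0 = 0, 1/5 · 0.17143 = 0.034286; with total 0.07811.
Normalising, the posterior is P(box A | data) = 0.12415, P(box B | data) = 0.36579, P(box C | data) = 0.071125, P(box D | data) = 0, P(box E | data) = 0.43894.
The predictive probability is P(red next | data) = (1/8)(0.12415) + (2/5)(0.36579) + (0)(0.071125) + (1/2)(0.43894) = 0.3813.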